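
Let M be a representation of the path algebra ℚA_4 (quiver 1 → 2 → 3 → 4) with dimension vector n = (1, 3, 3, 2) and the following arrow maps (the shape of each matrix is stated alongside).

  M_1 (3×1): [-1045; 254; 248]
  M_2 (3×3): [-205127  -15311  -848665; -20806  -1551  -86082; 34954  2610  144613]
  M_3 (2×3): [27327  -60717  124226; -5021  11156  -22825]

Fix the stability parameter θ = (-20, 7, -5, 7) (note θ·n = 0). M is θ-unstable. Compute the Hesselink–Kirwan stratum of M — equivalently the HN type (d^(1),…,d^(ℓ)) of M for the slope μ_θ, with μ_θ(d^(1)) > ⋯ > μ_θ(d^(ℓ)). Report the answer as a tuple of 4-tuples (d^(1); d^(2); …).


Interval decomposition of M: I[1,4], I[2,3], I[2,4].
HN type (ℓ=3): μ^(1)=7; μ^(2)=1; μ^(3)=-20

((0, 0, 0, 2); (0, 3, 3, 0); (1, 0, 0, 0))


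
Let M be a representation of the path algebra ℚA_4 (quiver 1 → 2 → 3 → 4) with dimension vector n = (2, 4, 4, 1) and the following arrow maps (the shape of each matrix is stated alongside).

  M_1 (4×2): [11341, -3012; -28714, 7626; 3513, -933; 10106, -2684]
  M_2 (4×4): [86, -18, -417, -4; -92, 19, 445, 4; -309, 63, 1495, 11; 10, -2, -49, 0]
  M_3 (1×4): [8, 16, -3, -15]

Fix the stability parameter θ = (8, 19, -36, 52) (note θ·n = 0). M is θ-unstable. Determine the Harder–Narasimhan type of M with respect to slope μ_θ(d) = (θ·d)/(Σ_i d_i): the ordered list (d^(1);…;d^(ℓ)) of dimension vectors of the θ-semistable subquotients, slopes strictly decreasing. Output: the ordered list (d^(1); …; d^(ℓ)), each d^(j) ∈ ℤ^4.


Interval decomposition of M: I[1,3], I[1,4], I[2,2], I[2,3], I[3,3].
HN type (ℓ=5): μ^(1)=52; μ^(2)=19; μ^(3)=-3; μ^(4)=-17/2; μ^(5)=-36

((0, 0, 0, 1); (0, 1, 0, 0); (2, 2, 2, 0); (0, 1, 1, 0); (0, 0, 1, 0))


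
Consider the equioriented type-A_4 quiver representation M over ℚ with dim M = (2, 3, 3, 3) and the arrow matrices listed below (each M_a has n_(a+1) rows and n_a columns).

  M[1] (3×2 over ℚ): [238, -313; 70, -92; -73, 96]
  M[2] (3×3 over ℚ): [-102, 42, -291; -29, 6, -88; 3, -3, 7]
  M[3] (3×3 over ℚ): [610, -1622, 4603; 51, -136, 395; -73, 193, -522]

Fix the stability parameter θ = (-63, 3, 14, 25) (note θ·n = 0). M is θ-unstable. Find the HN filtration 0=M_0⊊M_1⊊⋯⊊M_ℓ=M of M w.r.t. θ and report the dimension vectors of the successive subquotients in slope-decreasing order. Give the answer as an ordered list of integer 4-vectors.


Interval decomposition of M: I[1,4]^2, I[2,4].
HN type (ℓ=4): μ^(1)=25; μ^(2)=14; μ^(3)=3; μ^(4)=-63

((0, 0, 0, 3); (0, 0, 3, 0); (0, 3, 0, 0); (2, 0, 0, 0))


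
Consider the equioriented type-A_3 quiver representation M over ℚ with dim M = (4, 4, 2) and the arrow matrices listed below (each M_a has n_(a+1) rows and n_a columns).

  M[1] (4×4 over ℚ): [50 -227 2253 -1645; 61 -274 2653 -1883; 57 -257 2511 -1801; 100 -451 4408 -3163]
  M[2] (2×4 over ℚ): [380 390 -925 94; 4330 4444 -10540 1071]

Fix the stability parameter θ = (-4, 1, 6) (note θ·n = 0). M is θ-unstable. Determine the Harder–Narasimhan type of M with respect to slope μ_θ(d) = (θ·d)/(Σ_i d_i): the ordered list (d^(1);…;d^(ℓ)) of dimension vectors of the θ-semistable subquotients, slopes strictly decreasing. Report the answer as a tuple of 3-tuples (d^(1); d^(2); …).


Via rank(M_{q-1}∘⋯∘M_p): M ≅ I[1,2]^2, I[1,3]^2.
μ_θ-semistable layers: μ^(1)=6; μ^(2)=1; μ^(3)=-4

((0, 0, 2); (0, 4, 0); (4, 0, 0))


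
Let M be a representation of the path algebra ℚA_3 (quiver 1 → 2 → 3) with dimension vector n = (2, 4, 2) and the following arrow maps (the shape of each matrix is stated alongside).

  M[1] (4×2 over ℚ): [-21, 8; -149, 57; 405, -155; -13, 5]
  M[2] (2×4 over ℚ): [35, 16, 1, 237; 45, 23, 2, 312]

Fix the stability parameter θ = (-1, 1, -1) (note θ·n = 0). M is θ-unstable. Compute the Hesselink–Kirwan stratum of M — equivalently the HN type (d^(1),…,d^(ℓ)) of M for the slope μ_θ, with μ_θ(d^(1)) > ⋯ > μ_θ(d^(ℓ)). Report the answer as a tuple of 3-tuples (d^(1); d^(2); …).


Barcode: M ≅ I[1,3]^2, I[2,2]^2. HN layers by μ_θ (3 steps, strictly decreasing):
  μ^(1)=1; μ^(2)=0; μ^(3)=-1

((0, 2, 0); (0, 2, 2); (2, 0, 0))


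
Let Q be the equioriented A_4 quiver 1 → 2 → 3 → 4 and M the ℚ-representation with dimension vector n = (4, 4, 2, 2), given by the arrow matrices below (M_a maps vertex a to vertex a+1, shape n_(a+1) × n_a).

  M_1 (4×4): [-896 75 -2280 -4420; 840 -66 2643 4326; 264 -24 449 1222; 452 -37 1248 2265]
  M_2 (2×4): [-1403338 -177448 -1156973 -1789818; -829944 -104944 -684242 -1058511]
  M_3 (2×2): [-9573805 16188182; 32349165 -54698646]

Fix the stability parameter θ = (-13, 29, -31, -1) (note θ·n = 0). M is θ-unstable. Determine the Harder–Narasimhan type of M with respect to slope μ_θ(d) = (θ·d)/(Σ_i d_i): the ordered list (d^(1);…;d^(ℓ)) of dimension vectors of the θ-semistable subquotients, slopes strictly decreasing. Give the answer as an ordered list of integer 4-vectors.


Barcode: M ≅ I[1,1], I[1,2], I[1,3], I[1,4], I[2,2], I[4,4]. HN layers by μ_θ (3 steps, strictly decreasing):
  μ^(1)=29; μ^(2)=-1; μ^(3)=-13

((0, 2, 0, 0); (0, 2, 2, 2); (4, 0, 0, 0))


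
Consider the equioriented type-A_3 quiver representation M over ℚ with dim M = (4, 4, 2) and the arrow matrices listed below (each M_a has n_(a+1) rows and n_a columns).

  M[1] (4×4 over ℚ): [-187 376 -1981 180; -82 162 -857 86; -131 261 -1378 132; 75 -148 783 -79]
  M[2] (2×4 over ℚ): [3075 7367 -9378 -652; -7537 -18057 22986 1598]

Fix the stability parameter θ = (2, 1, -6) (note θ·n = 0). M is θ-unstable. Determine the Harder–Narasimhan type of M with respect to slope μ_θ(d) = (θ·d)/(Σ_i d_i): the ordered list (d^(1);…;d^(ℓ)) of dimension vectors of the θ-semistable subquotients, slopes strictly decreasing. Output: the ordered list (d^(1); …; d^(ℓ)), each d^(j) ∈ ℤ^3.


Interval decomposition of M: I[1,2]^2, I[1,3]^2.
HN type (ℓ=2): μ^(1)=3/2; μ^(2)=-1

((2, 2, 0); (2, 2, 2))


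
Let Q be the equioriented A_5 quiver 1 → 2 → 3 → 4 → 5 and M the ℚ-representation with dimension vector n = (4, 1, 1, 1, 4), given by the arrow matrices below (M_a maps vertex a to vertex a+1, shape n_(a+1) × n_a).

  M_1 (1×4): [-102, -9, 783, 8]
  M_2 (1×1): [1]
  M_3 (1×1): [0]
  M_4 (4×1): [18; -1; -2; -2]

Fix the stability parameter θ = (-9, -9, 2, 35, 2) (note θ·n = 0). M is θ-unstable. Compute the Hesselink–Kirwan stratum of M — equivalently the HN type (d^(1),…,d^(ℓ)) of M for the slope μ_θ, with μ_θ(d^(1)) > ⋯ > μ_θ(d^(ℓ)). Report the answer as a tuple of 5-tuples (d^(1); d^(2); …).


Via rank(M_{q-1}∘⋯∘M_p): M ≅ I[1,1]^3, I[1,3], I[4,5], I[5,5]^3.
μ_θ-semistable layers: μ^(1)=37/2; μ^(2)=2; μ^(3)=-9

((0, 0, 0, 1, 1); (0, 0, 1, 0, 3); (4, 1, 0, 0, 0))


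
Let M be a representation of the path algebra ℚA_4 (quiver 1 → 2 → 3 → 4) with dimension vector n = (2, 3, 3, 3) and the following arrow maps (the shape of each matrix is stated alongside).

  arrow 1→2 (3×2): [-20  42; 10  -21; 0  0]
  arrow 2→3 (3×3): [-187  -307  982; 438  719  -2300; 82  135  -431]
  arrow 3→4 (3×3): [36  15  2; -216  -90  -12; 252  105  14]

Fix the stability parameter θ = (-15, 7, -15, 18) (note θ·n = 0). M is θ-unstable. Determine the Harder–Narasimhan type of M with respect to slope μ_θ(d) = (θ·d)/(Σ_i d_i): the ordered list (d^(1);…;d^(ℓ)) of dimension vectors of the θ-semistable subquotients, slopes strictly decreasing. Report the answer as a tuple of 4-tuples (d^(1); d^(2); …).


Barcode: M ≅ I[1,1], I[1,4], I[2,3]^2, I[4,4]^2. HN layers by μ_θ (3 steps, strictly decreasing):
  μ^(1)=18; μ^(2)=-4; μ^(3)=-15

((0, 0, 0, 3); (0, 3, 3, 0); (2, 0, 0, 0))


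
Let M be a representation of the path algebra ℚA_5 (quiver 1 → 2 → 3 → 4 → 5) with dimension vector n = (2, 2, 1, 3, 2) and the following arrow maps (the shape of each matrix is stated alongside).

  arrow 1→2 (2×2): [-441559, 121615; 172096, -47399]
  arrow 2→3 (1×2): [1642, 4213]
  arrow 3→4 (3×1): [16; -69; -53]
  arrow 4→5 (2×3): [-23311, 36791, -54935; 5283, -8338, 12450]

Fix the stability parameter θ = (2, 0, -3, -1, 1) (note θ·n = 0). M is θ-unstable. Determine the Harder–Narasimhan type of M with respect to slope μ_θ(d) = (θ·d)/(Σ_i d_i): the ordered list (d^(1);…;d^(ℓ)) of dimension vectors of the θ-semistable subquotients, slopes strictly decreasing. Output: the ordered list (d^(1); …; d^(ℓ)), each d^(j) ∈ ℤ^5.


Interval decomposition of M: I[1,2], I[1,4], I[4,5]^2.
HN type (ℓ=3): μ^(1)=1; μ^(2)=-1/2; μ^(3)=-1

((1, 1, 0, 0, 2); (1, 1, 1, 1, 0); (0, 0, 0, 2, 0))


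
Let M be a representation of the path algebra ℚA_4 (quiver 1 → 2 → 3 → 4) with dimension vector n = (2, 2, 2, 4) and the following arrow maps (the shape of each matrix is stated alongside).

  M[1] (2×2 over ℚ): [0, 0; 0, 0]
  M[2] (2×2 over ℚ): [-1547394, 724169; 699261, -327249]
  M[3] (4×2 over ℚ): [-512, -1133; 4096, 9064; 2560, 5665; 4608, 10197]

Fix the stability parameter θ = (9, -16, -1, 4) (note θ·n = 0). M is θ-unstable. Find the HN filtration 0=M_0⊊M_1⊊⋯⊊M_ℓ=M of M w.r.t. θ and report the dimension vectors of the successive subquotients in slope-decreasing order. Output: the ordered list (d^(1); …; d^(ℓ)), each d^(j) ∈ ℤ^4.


Barcode: M ≅ I[1,1]^2, I[2,3], I[2,4], I[4,4]^3. HN layers by μ_θ (4 steps, strictly decreasing):
  μ^(1)=9; μ^(2)=4; μ^(3)=-1; μ^(4)=-16

((2, 0, 0, 0); (0, 0, 0, 4); (0, 0, 2, 0); (0, 2, 0, 0))


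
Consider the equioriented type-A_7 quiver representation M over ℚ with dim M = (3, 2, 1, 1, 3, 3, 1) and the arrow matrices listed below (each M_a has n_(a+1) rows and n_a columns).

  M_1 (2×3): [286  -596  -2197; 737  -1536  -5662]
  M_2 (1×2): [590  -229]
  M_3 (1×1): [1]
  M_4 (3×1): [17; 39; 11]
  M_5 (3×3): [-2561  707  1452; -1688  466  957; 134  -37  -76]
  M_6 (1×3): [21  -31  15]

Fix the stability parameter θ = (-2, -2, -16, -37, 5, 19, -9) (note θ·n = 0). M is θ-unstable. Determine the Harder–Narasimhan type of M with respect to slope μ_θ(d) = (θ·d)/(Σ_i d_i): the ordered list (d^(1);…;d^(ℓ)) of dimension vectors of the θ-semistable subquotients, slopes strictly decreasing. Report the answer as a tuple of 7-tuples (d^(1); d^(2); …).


Via rank(M_{q-1}∘⋯∘M_p): M ≅ I[1,1], I[1,2], I[1,7], I[5,6]^2.
μ_θ-semistable layers: μ^(1)=19; μ^(2)=5; μ^(3)=-2; μ^(4)=-57/4

((0, 0, 0, 0, 0, 2, 0); (0, 0, 0, 0, 3, 1, 1); (2, 1, 0, 0, 0, 0, 0); (1, 1, 1, 1, 0, 0, 0))


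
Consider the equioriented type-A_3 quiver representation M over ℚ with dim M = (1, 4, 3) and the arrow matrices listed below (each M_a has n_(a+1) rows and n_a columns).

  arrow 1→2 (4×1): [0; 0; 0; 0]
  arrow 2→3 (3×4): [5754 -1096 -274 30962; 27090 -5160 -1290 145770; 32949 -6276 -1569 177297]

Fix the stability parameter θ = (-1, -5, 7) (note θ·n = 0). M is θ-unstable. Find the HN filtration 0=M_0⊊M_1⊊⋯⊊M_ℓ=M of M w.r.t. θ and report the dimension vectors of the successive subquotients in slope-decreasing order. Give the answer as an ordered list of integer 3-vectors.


Barcode: M ≅ I[1,1], I[2,2]^3, I[2,3], I[3,3]^2. HN layers by μ_θ (3 steps, strictly decreasing):
  μ^(1)=7; μ^(2)=-1; μ^(3)=-5

((0, 0, 3); (1, 0, 0); (0, 4, 0))


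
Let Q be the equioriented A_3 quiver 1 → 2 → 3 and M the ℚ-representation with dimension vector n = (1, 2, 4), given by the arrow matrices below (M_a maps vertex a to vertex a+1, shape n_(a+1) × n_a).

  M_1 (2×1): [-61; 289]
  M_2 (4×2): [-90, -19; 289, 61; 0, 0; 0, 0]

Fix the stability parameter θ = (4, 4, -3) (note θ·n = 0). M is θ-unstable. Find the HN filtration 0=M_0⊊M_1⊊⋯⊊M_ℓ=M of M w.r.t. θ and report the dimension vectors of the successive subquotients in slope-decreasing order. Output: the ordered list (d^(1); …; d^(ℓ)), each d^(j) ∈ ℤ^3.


Barcode: M ≅ I[1,3], I[2,3], I[3,3]^2. HN layers by μ_θ (3 steps, strictly decreasing):
  μ^(1)=5/3; μ^(2)=1/2; μ^(3)=-3

((1, 1, 1); (0, 1, 1); (0, 0, 2))


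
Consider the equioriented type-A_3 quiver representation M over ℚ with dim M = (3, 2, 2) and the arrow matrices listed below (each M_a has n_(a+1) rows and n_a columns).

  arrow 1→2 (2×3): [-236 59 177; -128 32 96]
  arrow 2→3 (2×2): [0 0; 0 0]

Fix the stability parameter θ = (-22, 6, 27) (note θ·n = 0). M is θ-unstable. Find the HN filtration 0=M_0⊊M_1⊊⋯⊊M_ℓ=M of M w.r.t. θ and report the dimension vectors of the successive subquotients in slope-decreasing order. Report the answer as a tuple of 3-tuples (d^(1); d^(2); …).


Via rank(M_{q-1}∘⋯∘M_p): M ≅ I[1,1]^2, I[1,2], I[2,2], I[3,3]^2.
μ_θ-semistable layers: μ^(1)=27; μ^(2)=6; μ^(3)=-22

((0, 0, 2); (0, 2, 0); (3, 0, 0))


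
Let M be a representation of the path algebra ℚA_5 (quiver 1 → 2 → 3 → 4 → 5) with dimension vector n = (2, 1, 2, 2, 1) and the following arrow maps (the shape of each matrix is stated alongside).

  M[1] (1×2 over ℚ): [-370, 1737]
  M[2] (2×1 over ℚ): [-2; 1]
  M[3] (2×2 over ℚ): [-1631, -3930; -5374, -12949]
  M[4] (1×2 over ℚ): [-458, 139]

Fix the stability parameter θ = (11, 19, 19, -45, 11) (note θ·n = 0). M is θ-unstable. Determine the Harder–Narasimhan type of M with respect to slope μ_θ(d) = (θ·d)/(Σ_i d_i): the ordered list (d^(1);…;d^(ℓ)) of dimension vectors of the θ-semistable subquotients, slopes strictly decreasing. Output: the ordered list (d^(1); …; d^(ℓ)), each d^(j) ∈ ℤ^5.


Interval decomposition of M: I[1,1], I[1,5], I[3,4].
HN type (ℓ=3): μ^(1)=11; μ^(2)=1; μ^(3)=-13

((1, 0, 0, 0, 1); (1, 1, 1, 1, 0); (0, 0, 1, 1, 0))


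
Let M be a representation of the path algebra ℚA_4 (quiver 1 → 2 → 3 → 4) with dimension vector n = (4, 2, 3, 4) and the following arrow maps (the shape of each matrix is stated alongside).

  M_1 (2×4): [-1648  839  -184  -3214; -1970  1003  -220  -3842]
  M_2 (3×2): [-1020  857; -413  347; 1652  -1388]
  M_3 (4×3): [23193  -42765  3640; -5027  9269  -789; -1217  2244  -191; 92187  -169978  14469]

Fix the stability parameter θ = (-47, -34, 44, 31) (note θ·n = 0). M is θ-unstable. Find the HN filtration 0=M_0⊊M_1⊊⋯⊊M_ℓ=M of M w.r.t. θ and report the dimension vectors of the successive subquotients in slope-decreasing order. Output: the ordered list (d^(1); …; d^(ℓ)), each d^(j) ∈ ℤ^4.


Via rank(M_{q-1}∘⋯∘M_p): M ≅ I[1,1]^2, I[1,4]^2, I[3,4], I[4,4].
μ_θ-semistable layers: μ^(1)=75/2; μ^(2)=31; μ^(3)=-34; μ^(4)=-47

((0, 0, 3, 3); (0, 0, 0, 1); (0, 2, 0, 0); (4, 0, 0, 0))


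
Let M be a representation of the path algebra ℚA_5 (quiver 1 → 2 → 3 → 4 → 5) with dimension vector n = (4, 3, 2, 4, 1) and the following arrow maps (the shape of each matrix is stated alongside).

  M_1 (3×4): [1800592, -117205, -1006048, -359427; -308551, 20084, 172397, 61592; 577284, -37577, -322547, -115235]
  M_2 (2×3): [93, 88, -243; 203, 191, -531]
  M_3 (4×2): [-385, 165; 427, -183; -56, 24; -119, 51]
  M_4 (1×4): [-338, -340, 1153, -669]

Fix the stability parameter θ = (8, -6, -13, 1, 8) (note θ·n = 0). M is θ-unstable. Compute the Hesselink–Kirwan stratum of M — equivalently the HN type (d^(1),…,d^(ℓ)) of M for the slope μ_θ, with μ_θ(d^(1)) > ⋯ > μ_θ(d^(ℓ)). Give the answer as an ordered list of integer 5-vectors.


Barcode: M ≅ I[1,1], I[1,2], I[1,3], I[1,5], I[4,4]^3. HN layers by μ_θ (3 steps, strictly decreasing):
  μ^(1)=8; μ^(2)=1; μ^(3)=-11/3

((1, 0, 0, 0, 1); (1, 1, 0, 4, 0); (2, 2, 2, 0, 0))


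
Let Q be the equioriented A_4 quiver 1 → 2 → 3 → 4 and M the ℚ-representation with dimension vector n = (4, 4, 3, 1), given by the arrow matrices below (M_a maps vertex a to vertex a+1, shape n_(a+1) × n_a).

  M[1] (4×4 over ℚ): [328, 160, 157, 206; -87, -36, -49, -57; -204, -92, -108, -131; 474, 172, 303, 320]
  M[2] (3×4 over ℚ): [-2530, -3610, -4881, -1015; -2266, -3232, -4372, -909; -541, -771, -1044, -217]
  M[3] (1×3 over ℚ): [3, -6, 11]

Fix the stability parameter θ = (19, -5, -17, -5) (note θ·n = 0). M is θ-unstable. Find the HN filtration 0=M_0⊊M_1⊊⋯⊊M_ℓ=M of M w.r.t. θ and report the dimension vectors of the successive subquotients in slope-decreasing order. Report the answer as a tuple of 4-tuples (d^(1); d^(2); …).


Barcode: M ≅ I[1,2], I[1,3]^2, I[1,4]. HN layers by μ_θ (3 steps, strictly decreasing):
  μ^(1)=7; μ^(2)=-1; μ^(3)=-2

((1, 1, 0, 0); (2, 2, 2, 0); (1, 1, 1, 1))


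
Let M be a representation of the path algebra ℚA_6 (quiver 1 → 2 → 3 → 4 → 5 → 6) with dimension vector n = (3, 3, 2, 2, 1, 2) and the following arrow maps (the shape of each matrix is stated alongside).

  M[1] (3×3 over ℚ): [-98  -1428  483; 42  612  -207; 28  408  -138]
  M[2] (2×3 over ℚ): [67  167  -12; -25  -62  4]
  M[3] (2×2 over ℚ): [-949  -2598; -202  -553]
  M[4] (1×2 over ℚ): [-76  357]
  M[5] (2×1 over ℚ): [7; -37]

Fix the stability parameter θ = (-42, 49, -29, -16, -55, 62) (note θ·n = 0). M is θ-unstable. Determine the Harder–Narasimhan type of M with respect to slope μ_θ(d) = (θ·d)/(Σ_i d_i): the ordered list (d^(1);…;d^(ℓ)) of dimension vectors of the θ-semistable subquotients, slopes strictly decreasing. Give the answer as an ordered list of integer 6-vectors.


Interval decomposition of M: I[1,1]^2, I[1,6], I[2,2], I[2,4], I[6,6].
HN type (ℓ=5): μ^(1)=62; μ^(2)=49; μ^(3)=4/3; μ^(4)=-51/4; μ^(5)=-42

((0, 0, 0, 0, 0, 2); (0, 1, 0, 0, 0, 0); (0, 1, 1, 1, 0, 0); (0, 1, 1, 1, 1, 0); (3, 0, 0, 0, 0, 0))


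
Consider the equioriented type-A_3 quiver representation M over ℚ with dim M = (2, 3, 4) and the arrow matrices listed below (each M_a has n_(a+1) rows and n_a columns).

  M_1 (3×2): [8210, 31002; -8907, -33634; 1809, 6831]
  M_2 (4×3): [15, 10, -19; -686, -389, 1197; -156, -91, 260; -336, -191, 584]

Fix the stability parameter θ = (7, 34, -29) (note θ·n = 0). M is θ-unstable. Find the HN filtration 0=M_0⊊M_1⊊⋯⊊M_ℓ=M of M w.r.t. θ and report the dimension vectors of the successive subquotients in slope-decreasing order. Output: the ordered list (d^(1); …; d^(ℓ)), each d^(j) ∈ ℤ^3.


Via rank(M_{q-1}∘⋯∘M_p): M ≅ I[1,3]^2, I[2,3], I[3,3].
μ_θ-semistable layers: μ^(1)=4; μ^(2)=5/2; μ^(3)=-29

((2, 2, 2); (0, 1, 1); (0, 0, 1))


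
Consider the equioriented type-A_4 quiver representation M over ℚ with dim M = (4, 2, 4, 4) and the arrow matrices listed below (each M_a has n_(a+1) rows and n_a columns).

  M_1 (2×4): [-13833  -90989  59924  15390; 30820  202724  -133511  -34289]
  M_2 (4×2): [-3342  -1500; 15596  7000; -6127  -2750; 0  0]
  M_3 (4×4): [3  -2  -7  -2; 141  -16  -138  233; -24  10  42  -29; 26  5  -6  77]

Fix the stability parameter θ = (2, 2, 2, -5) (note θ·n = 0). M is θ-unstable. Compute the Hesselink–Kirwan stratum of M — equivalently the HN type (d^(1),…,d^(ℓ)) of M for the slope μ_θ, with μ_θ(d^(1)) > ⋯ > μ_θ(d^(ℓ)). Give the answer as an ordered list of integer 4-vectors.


Interval decomposition of M: I[1,1]^2, I[1,2], I[1,4], I[3,4]^3.
HN type (ℓ=3): μ^(1)=2; μ^(2)=1/4; μ^(3)=-3/2

((3, 1, 0, 0); (1, 1, 1, 1); (0, 0, 3, 3))


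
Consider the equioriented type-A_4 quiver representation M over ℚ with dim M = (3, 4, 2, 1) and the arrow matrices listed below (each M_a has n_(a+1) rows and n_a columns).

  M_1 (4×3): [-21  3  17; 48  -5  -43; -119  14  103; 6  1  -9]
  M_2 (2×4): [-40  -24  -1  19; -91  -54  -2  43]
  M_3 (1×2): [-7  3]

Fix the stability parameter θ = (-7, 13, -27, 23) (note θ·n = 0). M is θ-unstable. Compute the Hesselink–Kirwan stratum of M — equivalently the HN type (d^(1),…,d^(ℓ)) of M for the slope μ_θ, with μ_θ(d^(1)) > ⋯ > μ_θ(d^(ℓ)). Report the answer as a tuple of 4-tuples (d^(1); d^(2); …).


Via rank(M_{q-1}∘⋯∘M_p): M ≅ I[1,2], I[1,3], I[1,4], I[2,2].
μ_θ-semistable layers: μ^(1)=23; μ^(2)=13; μ^(3)=-7

((0, 0, 0, 1); (0, 2, 0, 0); (3, 2, 2, 0))


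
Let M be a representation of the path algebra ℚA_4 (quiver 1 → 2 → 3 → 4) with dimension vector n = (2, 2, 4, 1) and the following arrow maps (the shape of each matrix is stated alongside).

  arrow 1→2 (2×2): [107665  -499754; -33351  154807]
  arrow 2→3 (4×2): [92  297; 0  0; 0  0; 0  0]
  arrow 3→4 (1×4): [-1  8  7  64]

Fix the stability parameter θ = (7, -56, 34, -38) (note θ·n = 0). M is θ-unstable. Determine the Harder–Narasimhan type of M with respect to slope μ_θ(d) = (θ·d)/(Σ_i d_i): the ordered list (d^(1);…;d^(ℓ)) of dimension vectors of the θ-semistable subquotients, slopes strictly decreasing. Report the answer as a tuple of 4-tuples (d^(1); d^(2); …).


Interval decomposition of M: I[1,2], I[1,4], I[3,3]^3.
HN type (ℓ=3): μ^(1)=34; μ^(2)=-2; μ^(3)=-49/2

((0, 0, 3, 0); (0, 0, 1, 1); (2, 2, 0, 0))


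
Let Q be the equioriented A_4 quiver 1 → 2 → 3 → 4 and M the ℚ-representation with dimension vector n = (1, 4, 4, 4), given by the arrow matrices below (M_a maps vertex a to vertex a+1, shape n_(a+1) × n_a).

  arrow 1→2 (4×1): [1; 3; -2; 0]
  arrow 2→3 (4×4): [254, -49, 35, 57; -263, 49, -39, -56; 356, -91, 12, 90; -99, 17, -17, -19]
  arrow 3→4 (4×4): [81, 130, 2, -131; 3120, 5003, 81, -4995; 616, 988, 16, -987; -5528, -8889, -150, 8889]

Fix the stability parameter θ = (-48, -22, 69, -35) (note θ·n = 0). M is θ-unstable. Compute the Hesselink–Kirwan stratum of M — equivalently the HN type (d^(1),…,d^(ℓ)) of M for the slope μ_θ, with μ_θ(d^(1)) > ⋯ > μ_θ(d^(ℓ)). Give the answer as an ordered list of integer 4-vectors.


Barcode: M ≅ I[1,4], I[2,4]^3. HN layers by μ_θ (3 steps, strictly decreasing):
  μ^(1)=17; μ^(2)=-22; μ^(3)=-48

((0, 0, 4, 4); (0, 4, 0, 0); (1, 0, 0, 0))


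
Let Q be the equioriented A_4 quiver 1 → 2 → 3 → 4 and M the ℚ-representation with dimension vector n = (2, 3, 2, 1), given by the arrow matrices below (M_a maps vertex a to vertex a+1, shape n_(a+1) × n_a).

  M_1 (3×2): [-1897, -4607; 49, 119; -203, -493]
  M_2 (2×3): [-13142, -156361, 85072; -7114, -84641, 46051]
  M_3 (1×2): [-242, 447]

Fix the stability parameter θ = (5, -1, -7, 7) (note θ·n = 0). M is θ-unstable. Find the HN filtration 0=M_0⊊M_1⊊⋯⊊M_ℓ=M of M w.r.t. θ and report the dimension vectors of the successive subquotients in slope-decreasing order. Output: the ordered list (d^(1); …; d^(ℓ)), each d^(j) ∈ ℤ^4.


Barcode: M ≅ I[1,1], I[1,4], I[2,2], I[2,3]. HN layers by μ_θ (4 steps, strictly decreasing):
  μ^(1)=7; μ^(2)=5; μ^(3)=-1; μ^(4)=-4

((0, 0, 0, 1); (1, 0, 0, 0); (1, 2, 1, 0); (0, 1, 1, 0))


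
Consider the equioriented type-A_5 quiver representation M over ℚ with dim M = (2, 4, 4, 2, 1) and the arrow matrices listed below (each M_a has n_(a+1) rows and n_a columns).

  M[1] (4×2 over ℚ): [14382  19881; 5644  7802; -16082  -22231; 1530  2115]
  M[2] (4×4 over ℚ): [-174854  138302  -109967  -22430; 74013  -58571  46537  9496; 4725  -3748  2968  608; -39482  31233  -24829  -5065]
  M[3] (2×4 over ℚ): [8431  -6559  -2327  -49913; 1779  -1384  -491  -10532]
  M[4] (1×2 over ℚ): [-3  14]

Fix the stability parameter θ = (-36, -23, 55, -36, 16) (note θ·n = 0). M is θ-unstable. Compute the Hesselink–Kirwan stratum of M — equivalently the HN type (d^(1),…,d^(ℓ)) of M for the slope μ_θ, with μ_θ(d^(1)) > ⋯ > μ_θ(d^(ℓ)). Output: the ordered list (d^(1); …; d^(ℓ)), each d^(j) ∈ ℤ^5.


Barcode: M ≅ I[1,1], I[1,3], I[2,3], I[2,4], I[2,5]. HN layers by μ_θ (5 steps, strictly decreasing):
  μ^(1)=55; μ^(2)=16; μ^(3)=19/2; μ^(4)=-23; μ^(5)=-36

((0, 0, 2, 0, 0); (0, 0, 0, 0, 1); (0, 0, 2, 2, 0); (0, 4, 0, 0, 0); (2, 0, 0, 0, 0))


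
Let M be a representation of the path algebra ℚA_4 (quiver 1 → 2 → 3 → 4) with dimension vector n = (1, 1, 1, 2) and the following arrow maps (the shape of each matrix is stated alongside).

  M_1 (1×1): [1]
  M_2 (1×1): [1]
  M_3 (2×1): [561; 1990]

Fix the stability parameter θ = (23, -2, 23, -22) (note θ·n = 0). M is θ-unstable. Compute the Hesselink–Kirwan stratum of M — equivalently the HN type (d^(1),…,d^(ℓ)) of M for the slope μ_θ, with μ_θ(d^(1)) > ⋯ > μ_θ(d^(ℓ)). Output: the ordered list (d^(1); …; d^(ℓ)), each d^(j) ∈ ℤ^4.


Interval decomposition of M: I[1,4], I[4,4].
HN type (ℓ=2): μ^(1)=11/2; μ^(2)=-22

((1, 1, 1, 1); (0, 0, 0, 1))


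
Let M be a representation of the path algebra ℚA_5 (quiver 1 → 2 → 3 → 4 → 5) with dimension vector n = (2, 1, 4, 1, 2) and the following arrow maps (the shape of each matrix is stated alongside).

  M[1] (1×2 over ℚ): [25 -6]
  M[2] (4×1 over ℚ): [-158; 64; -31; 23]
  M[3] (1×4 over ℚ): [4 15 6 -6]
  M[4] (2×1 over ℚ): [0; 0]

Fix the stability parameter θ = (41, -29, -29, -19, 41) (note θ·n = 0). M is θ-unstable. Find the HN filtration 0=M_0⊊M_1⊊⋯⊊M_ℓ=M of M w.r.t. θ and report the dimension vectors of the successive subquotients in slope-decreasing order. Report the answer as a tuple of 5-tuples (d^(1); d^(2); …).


Barcode: M ≅ I[1,1], I[1,4], I[3,3]^3, I[5,5]^2. HN layers by μ_θ (3 steps, strictly decreasing):
  μ^(1)=41; μ^(2)=-9; μ^(3)=-29

((1, 0, 0, 0, 2); (1, 1, 1, 1, 0); (0, 0, 3, 0, 0))


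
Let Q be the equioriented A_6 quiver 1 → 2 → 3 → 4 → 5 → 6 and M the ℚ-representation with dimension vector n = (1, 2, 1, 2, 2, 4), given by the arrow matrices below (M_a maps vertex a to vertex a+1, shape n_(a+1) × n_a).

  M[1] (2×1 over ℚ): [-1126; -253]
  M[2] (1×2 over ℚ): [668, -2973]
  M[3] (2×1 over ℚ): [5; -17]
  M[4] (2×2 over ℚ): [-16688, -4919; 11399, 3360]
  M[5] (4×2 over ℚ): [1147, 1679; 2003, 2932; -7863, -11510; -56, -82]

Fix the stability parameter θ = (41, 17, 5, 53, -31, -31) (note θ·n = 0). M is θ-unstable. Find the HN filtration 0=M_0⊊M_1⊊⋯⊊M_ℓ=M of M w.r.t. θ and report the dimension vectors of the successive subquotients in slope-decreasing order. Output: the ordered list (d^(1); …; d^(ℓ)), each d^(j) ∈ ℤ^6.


Barcode: M ≅ I[1,6], I[2,2], I[4,6], I[6,6]^2. HN layers by μ_θ (4 steps, strictly decreasing):
  μ^(1)=17; μ^(2)=9; μ^(3)=-3; μ^(4)=-31

((0, 1, 0, 0, 0, 0); (1, 1, 1, 1, 1, 1); (0, 0, 0, 1, 1, 1); (0, 0, 0, 0, 0, 2))


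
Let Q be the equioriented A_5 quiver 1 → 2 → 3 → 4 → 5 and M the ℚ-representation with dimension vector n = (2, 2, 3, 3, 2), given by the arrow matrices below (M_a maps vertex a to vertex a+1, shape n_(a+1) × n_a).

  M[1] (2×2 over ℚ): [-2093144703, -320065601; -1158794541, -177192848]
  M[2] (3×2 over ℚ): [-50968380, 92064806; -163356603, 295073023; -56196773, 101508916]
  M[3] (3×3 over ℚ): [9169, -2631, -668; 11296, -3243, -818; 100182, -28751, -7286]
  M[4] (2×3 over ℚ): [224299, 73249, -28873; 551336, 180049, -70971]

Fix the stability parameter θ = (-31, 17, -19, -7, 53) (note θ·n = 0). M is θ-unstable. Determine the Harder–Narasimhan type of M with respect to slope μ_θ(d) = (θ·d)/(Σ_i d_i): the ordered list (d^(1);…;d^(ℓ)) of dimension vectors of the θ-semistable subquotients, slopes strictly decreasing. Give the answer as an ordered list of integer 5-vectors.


Barcode: M ≅ I[1,4], I[1,5], I[3,3], I[4,5]. HN layers by μ_θ (5 steps, strictly decreasing):
  μ^(1)=53; μ^(2)=-3; μ^(3)=-7; μ^(4)=-19; μ^(5)=-31

((0, 0, 0, 0, 2); (0, 2, 2, 2, 0); (0, 0, 0, 1, 0); (0, 0, 1, 0, 0); (2, 0, 0, 0, 0))


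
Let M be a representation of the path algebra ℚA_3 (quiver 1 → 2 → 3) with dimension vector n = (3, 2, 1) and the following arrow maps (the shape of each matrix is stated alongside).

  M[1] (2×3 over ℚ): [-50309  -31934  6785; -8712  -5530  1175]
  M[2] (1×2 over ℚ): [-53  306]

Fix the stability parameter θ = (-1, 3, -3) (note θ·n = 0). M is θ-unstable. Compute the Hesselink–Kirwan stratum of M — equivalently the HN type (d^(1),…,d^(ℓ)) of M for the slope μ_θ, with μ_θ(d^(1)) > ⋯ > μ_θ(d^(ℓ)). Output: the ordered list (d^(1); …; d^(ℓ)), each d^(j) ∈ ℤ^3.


Barcode: M ≅ I[1,1], I[1,2], I[1,3]. HN layers by μ_θ (3 steps, strictly decreasing):
  μ^(1)=3; μ^(2)=0; μ^(3)=-1

((0, 1, 0); (0, 1, 1); (3, 0, 0))


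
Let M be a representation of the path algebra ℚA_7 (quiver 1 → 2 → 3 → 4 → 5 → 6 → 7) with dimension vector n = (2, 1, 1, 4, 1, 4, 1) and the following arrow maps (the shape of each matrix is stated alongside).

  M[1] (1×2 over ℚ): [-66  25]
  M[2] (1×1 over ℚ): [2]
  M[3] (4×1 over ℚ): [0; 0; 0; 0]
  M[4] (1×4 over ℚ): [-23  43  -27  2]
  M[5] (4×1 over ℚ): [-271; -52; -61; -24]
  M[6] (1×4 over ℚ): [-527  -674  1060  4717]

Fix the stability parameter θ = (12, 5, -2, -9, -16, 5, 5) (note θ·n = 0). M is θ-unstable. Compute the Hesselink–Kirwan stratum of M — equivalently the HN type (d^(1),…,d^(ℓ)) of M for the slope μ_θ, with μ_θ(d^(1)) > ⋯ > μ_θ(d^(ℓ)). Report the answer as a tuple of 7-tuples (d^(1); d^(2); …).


Interval decomposition of M: I[1,1], I[1,3], I[4,4]^3, I[4,7], I[6,6]^3.
HN type (ℓ=4): μ^(1)=12; μ^(2)=5; μ^(3)=-9; μ^(4)=-25/2

((1, 0, 0, 0, 0, 0, 0); (1, 1, 1, 0, 0, 4, 1); (0, 0, 0, 3, 0, 0, 0); (0, 0, 0, 1, 1, 0, 0))


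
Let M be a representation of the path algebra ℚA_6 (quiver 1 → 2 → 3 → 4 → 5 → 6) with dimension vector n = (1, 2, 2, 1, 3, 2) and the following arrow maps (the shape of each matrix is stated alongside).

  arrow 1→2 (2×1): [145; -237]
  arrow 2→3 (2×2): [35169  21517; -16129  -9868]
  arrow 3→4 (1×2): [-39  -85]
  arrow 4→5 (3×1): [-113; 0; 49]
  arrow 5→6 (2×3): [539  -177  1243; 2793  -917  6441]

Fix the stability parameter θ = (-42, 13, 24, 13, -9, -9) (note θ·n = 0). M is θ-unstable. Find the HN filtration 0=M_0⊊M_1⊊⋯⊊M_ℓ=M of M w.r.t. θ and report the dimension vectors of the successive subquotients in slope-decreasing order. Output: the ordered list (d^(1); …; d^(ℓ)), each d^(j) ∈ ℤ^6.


Barcode: M ≅ I[1,5], I[2,3], I[5,6]^2. HN layers by μ_θ (5 steps, strictly decreasing):
  μ^(1)=24; μ^(2)=13; μ^(3)=41/4; μ^(4)=-9; μ^(5)=-42

((0, 0, 1, 0, 0, 0); (0, 1, 0, 0, 0, 0); (0, 1, 1, 1, 1, 0); (0, 0, 0, 0, 2, 2); (1, 0, 0, 0, 0, 0))


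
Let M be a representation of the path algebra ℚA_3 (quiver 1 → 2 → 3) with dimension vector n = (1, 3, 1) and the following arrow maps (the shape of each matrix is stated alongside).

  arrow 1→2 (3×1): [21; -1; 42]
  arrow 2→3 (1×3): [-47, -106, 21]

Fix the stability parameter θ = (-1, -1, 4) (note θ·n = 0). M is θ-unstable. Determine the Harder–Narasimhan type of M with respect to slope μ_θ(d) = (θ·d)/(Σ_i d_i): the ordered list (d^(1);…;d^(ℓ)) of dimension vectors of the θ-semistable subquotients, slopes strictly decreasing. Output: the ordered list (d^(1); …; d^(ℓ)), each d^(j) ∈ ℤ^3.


Barcode: M ≅ I[1,3], I[2,2]^2. HN layers by μ_θ (2 steps, strictly decreasing):
  μ^(1)=4; μ^(2)=-1

((0, 0, 1); (1, 3, 0))


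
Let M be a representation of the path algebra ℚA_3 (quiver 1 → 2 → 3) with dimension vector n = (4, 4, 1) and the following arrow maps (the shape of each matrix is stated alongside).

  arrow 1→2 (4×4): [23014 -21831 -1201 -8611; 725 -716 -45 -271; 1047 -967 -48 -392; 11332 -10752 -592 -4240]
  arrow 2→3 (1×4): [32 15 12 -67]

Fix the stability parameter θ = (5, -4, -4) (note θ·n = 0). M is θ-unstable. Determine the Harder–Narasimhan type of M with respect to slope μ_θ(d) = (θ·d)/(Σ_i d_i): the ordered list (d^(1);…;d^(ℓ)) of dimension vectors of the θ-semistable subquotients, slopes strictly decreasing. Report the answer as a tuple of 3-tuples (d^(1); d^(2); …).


Barcode: M ≅ I[1,1], I[1,2]^2, I[1,3], I[2,2]. HN layers by μ_θ (4 steps, strictly decreasing):
  μ^(1)=5; μ^(2)=1/2; μ^(3)=-1; μ^(4)=-4

((1, 0, 0); (2, 2, 0); (1, 1, 1); (0, 1, 0))


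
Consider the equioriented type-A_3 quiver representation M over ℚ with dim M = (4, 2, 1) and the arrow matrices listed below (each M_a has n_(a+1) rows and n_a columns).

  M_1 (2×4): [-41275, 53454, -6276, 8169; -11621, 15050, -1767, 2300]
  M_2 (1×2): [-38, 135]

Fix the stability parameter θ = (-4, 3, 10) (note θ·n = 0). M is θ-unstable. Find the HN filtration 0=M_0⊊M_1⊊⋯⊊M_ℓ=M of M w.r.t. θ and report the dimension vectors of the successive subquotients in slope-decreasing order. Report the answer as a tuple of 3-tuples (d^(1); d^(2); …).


Barcode: M ≅ I[1,1]^2, I[1,2], I[1,3]. HN layers by μ_θ (3 steps, strictly decreasing):
  μ^(1)=10; μ^(2)=3; μ^(3)=-4

((0, 0, 1); (0, 2, 0); (4, 0, 0))


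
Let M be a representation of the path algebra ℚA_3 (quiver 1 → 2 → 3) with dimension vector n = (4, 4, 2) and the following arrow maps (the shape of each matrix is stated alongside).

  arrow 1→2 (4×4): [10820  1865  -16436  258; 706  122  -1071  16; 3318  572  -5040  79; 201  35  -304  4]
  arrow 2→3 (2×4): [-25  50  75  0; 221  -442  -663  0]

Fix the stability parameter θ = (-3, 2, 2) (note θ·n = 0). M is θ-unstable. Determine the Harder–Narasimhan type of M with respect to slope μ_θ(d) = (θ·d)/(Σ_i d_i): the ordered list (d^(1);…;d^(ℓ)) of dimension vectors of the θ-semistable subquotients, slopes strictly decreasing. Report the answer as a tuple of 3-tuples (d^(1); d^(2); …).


Interval decomposition of M: I[1,2]^3, I[1,3], I[3,3].
HN type (ℓ=2): μ^(1)=2; μ^(2)=-3

((0, 4, 2); (4, 0, 0))


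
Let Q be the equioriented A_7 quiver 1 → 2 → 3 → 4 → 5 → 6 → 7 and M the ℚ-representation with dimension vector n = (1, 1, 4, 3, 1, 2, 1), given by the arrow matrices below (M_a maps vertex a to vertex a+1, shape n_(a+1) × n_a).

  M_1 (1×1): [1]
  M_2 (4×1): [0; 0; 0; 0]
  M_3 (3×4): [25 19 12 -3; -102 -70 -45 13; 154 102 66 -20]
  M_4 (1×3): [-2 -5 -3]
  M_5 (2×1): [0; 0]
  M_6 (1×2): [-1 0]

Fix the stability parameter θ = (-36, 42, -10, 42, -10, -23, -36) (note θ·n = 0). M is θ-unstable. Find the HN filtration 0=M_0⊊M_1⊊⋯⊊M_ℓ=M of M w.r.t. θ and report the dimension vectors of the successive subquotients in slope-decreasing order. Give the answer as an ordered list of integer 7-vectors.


Via rank(M_{q-1}∘⋯∘M_p): M ≅ I[1,2], I[3,3]^2, I[3,4], I[3,5], I[4,4], I[6,6], I[6,7].
μ_θ-semistable layers: μ^(1)=42; μ^(2)=16; μ^(3)=-10; μ^(4)=-23; μ^(5)=-59/2; μ^(6)=-36

((0, 1, 0, 2, 0, 0, 0); (0, 0, 0, 1, 1, 0, 0); (0, 0, 4, 0, 0, 0, 0); (0, 0, 0, 0, 0, 1, 0); (0, 0, 0, 0, 0, 1, 1); (1, 0, 0, 0, 0, 0, 0))


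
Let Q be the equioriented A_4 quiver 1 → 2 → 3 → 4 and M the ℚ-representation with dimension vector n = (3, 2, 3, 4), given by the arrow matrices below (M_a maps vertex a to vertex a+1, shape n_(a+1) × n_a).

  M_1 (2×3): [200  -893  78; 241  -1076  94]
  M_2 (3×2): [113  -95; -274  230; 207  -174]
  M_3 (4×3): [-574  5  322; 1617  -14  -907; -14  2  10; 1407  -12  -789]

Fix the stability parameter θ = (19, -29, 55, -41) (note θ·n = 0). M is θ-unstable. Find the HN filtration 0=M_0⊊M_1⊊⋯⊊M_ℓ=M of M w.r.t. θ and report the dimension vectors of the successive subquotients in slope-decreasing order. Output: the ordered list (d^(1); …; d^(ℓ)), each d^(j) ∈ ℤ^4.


Interval decomposition of M: I[1,1], I[1,4]^2, I[3,3], I[4,4]^2.
HN type (ℓ=5): μ^(1)=55; μ^(2)=19; μ^(3)=7; μ^(4)=-5; μ^(5)=-41

((0, 0, 1, 0); (1, 0, 0, 0); (0, 0, 2, 2); (2, 2, 0, 0); (0, 0, 0, 2))


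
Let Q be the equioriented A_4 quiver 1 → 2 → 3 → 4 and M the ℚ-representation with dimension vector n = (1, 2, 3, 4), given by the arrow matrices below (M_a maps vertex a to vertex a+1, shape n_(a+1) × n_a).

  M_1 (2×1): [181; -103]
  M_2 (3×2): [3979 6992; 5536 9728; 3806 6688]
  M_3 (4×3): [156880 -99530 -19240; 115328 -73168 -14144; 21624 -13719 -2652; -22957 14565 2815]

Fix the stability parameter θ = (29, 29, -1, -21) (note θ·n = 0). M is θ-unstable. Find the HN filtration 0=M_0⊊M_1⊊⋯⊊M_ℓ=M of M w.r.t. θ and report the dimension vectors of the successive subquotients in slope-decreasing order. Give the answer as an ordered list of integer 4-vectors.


Interval decomposition of M: I[1,4], I[2,2], I[3,3], I[3,4], I[4,4]^2.
HN type (ℓ=5): μ^(1)=29; μ^(2)=9; μ^(3)=-1; μ^(4)=-11; μ^(5)=-21

((0, 1, 0, 0); (1, 1, 1, 1); (0, 0, 1, 0); (0, 0, 1, 1); (0, 0, 0, 2))


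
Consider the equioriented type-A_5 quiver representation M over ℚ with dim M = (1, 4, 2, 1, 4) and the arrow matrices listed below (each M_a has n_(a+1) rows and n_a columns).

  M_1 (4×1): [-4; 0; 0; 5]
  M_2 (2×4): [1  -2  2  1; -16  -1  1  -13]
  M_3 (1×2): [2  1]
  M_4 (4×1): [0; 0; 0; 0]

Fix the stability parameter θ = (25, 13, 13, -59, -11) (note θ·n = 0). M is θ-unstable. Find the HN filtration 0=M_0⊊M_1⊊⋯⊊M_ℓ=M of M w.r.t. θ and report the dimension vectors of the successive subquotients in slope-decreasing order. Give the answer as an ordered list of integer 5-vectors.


Via rank(M_{q-1}∘⋯∘M_p): M ≅ I[1,4], I[2,2]^2, I[2,3], I[5,5]^4.
μ_θ-semistable layers: μ^(1)=13; μ^(2)=-2; μ^(3)=-11

((0, 3, 1, 0, 0); (1, 1, 1, 1, 0); (0, 0, 0, 0, 4))


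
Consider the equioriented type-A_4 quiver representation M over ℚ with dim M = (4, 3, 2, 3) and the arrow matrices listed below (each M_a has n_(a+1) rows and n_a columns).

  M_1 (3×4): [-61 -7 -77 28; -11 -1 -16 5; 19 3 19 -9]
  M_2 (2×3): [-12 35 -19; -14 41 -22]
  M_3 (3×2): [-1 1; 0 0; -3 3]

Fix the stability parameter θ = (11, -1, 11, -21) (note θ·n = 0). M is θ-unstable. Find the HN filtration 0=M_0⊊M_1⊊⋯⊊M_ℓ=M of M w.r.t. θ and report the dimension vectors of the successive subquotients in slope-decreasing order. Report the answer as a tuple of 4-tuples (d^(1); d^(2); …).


Via rank(M_{q-1}∘⋯∘M_p): M ≅ I[1,1], I[1,2], I[1,3], I[1,4], I[4,4]^2.
μ_θ-semistable layers: μ^(1)=11; μ^(2)=5; μ^(3)=0; μ^(4)=-21

((1, 0, 1, 0); (2, 2, 0, 0); (1, 1, 1, 1); (0, 0, 0, 2))


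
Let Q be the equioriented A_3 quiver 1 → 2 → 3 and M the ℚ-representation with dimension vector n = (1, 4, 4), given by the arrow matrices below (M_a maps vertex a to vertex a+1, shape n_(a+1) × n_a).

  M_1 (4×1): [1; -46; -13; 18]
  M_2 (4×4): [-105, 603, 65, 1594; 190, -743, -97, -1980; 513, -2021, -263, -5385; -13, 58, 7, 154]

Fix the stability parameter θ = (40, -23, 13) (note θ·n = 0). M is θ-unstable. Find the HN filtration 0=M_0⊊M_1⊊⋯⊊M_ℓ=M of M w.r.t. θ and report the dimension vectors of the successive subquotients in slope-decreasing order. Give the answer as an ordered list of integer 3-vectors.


Barcode: M ≅ I[1,3], I[2,3]^3. HN layers by μ_θ (3 steps, strictly decreasing):
  μ^(1)=13; μ^(2)=17/2; μ^(3)=-23

((0, 0, 4); (1, 1, 0); (0, 3, 0))


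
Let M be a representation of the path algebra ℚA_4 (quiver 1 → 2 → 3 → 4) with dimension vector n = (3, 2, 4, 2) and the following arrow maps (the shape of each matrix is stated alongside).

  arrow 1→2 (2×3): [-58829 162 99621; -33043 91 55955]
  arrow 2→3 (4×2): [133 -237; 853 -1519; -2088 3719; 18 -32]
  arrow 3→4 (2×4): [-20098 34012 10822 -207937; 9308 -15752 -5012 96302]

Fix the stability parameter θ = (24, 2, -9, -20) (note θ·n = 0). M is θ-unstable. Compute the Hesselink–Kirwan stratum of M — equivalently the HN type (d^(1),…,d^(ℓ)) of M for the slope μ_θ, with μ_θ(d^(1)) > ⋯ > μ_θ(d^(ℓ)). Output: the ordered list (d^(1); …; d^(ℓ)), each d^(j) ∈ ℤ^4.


Via rank(M_{q-1}∘⋯∘M_p): M ≅ I[1,1], I[1,3]^2, I[3,3], I[3,4], I[4,4].
μ_θ-semistable layers: μ^(1)=24; μ^(2)=17/3; μ^(3)=-9; μ^(4)=-29/2; μ^(5)=-20

((1, 0, 0, 0); (2, 2, 2, 0); (0, 0, 1, 0); (0, 0, 1, 1); (0, 0, 0, 1))


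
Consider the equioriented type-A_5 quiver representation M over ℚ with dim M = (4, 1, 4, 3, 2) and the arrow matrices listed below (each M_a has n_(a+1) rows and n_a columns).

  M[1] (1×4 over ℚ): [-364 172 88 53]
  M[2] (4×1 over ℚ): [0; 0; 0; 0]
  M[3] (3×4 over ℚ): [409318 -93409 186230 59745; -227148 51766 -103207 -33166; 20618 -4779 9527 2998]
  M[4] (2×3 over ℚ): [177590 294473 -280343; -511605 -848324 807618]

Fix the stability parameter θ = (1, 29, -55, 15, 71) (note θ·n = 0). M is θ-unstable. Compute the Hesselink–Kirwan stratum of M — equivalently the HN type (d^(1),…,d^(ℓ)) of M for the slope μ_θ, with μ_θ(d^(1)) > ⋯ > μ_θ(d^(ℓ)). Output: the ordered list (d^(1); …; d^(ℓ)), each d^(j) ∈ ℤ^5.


Via rank(M_{q-1}∘⋯∘M_p): M ≅ I[1,1]^3, I[1,2], I[3,3], I[3,4], I[3,5]^2.
μ_θ-semistable layers: μ^(1)=71; μ^(2)=29; μ^(3)=15; μ^(4)=1; μ^(5)=-55

((0, 0, 0, 0, 2); (0, 1, 0, 0, 0); (0, 0, 0, 3, 0); (4, 0, 0, 0, 0); (0, 0, 4, 0, 0))
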